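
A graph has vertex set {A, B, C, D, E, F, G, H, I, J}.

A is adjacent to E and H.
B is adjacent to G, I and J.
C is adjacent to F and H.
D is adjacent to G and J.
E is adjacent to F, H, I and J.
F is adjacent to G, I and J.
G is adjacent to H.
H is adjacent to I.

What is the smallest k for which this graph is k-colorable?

3

E, F, I form a triangle, so at least 3 colors are needed.
One proper 3-coloring: A=3, B=2, C=1, D=2, E=1, F=2, G=1, H=2, I=3, J=3. No two adjacent vertices share a color.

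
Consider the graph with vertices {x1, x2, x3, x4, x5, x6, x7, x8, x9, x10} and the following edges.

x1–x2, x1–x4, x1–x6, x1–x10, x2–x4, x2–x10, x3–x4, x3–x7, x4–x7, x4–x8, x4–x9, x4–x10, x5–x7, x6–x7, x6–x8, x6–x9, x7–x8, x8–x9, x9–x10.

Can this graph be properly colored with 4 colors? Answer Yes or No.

The chromatic number is 4. x1, x2, x4, x10 form a clique, so at least 4 colors are needed.
A valid assignment using 4 colors: x1=2, x2=4, x3=3, x4=1, x5=1, x6=1, x7=2, x8=3, x9=2, x10=3.
That is already a proper 4-coloring.

Yes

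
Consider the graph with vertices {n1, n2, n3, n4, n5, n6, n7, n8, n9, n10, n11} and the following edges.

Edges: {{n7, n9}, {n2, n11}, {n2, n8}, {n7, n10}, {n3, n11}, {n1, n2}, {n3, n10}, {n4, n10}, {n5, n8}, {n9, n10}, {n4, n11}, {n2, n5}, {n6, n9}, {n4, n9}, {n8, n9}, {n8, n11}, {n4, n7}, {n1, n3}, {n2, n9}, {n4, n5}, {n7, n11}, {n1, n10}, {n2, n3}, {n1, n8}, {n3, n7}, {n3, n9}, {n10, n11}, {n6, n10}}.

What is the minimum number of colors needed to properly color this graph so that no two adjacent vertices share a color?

4

n4, n7, n9, n10 are mutually adjacent (a clique of size 4), so at least 4 colors are needed.
A valid assignment using 4 colors: n1=1, n2=2, n3=3, n4=3, n5=1, n6=3, n7=4, n8=3, n9=1, n10=2, n11=1. Every edge joins two different colors.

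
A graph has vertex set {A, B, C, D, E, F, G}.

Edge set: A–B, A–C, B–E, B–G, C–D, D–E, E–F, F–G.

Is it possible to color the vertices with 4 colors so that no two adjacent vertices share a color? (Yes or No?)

The chromatic number is 3. The cycle E-D-C-A-B-E has odd length 5, so it cannot be 2-colored; at least 3 colors are needed.
A valid assignment using 3 colors: A=green, B=blue, C=red, D=blue, E=red, F=blue, G=red.
Since 4 ≥ 3, a proper 4-coloring certainly exists.

Yes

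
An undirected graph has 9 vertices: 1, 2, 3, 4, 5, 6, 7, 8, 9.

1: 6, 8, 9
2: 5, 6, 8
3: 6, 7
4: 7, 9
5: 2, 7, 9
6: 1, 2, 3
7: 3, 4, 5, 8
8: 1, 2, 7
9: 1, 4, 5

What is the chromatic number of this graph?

The cycle 1-8-2-5-9-1 has odd length 5, so it cannot be 2-colored; at least 3 colors are needed.
3 colors suffice: color a → {1, 2, 7}; color b → {4, 5, 6, 8}; color c → {3, 9}. Every edge joins two different colors.

3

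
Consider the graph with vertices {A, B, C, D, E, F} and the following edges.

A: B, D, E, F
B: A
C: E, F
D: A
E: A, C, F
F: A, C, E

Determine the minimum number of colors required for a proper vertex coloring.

C, E, F are mutually adjacent, so at least 3 colors are needed.
3 colors suffice: color red → {A, C}; color blue → {B, D, F}; color green → {E}. Each edge has distinct colors on its endpoints.

3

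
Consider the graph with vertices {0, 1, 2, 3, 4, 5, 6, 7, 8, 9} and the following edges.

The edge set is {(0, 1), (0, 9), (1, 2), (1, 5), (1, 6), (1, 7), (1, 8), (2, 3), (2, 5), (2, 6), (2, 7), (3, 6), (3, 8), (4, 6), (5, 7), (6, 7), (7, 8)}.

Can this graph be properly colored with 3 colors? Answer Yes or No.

1, 2, 6, 7 are pairwise adjacent (a clique of size 4), so at least 4 colors are needed.
So 3 colors are not enough.

No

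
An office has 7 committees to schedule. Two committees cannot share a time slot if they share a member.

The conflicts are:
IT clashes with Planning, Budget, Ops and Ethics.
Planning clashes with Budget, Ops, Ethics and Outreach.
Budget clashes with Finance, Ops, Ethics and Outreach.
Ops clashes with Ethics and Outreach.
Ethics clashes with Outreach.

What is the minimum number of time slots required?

IT, Planning, Budget, Ops, Ethics pairwise conflict, so at least 5 time slots are needed.
Using 5 time slots: IT=5, Planning=4, Budget=1, Finance=2, Ops=3, Ethics=2, Outreach=5. No two conflicting committees share a time slot.

5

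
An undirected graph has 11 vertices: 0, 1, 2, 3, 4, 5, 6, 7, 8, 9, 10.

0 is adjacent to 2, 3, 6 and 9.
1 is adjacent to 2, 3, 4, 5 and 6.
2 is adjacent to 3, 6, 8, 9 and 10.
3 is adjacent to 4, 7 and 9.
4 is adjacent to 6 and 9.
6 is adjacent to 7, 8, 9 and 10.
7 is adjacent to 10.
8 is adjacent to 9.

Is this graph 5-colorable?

Yes

The chromatic number is 4. 0, 2, 6, 9 are mutually adjacent (a clique of size 4), so at least 4 colors are needed.
4 colors suffice: color a → {3, 5, 6}; color b → {2, 4, 7}; color c → {1, 9, 10}; color d → {0, 8}.
Since 5 ≥ 4, a proper 5-coloring certainly exists.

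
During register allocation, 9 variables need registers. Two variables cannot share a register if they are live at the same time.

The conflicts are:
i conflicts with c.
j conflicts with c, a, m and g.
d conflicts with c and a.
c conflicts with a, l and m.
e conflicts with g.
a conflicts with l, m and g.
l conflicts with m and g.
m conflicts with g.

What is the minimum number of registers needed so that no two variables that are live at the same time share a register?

4

c, a, l, m all conflict with each other, so at least 4 registers are needed.
4 registers suffice: i=2, j=4, d=3, c=1, e=2, a=2, l=4, m=3, g=1. Each listed conflict is separated.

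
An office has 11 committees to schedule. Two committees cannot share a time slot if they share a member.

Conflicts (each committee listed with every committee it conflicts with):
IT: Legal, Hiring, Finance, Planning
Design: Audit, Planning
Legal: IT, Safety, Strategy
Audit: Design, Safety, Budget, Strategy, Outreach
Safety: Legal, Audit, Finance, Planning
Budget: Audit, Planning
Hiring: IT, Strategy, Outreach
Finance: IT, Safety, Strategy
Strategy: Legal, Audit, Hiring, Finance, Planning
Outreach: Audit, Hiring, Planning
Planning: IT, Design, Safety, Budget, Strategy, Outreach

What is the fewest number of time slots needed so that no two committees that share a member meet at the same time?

2

Legal and Strategy conflict, so at least 2 time slots are needed.
A valid assignment using 2 time slots: IT=2, Design=2, Legal=1, Audit=1, Safety=2, Budget=2, Hiring=1, Finance=1, Strategy=2, Outreach=2, Planning=1. No two conflicting committees share a time slot.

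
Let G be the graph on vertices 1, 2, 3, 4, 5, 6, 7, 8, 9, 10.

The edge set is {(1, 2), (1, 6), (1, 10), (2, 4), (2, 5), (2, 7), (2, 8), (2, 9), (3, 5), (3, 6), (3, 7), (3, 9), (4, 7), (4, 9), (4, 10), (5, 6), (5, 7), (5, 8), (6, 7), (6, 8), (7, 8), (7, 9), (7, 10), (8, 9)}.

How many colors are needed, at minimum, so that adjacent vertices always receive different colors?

2, 7, 8, 9 form a clique, so at least 4 colors are needed.
4 colors suffice: color red → {1, 7}; color blue → {2, 6, 10}; color green → {3, 4, 8}; color yellow → {5, 9}. Every edge joins two different colors.

4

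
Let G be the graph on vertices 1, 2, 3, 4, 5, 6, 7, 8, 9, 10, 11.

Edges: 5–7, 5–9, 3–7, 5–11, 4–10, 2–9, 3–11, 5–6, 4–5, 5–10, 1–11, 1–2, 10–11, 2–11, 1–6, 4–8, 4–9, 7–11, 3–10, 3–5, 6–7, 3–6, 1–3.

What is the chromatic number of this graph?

4

3, 5, 6, 7 are mutually adjacent (a clique of size 4), so at least 4 colors are needed.
4 colors suffice: color a → {1, 5, 8}; color b → {2, 3, 4}; color c → {6, 9, 11}; color d → {7, 10}. No two adjacent vertices share a color.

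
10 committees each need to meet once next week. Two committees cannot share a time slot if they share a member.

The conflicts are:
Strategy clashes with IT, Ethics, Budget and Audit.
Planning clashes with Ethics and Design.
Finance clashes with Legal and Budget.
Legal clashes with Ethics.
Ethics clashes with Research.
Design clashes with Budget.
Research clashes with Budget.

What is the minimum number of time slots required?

The cycle Planning-Ethics-Strategy-Budget-Design-Planning has odd length 5, so it cannot be 2-colored; at least 3 time slots are needed.
3 time slots suffice: time slot 1 → {Strategy, Finance, Design, Research}; time slot 2 → {IT, Ethics, Budget, Audit}; time slot 3 → {Planning, Legal}. Every pair that conflicts lands in different time slots.

3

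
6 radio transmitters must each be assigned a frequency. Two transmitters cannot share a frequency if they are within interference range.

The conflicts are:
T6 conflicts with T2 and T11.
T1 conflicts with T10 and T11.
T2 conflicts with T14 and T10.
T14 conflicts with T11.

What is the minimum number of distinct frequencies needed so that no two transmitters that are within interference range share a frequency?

The cycle T1-T11-T14-T2-T10-T1 has odd length 5, so it cannot be 2-colored; at least 3 frequencies are needed.
3 frequencies suffice: frequency 1 → {T2, T11}; frequency 2 → {T6, T14, T10}; frequency 3 → {T1}. No two conflicting transmitters share a frequency.

3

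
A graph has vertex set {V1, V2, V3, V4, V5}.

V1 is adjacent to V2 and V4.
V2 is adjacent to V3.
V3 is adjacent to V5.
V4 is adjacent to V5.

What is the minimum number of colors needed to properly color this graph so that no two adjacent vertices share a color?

The cycle V4-V1-V2-V3-V5-V4 has odd length 5, so it cannot be 2-colored; at least 3 colors are needed.
3 colors suffice: V1=B, V2=R, V3=B, V4=G, V5=R. No two adjacent vertices share a color.

3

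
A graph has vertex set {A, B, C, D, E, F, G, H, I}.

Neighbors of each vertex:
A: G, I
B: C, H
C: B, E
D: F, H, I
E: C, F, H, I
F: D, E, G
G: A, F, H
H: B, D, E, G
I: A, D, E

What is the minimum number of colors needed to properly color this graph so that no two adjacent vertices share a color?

3

The cycle A-G-F-E-I-A has odd length 5, so it cannot be 2-colored; at least 3 colors are needed.
3 colors suffice: color red → {B, D, E, G}; color blue → {C, F, H, I}; color green → {A}. No two adjacent vertices share a color.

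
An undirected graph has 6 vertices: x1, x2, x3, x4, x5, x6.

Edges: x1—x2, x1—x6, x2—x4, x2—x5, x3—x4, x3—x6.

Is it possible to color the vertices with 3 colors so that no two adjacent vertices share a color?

Yes

The chromatic number is 3. The cycle x3-x4-x2-x1-x6-x3 has odd length 5, so it cannot be 2-colored; at least 3 colors are needed.
A valid assignment using 3 colors: x1=2, x2=1, x3=3, x4=2, x5=2, x6=1.
That is already a proper 3-coloring.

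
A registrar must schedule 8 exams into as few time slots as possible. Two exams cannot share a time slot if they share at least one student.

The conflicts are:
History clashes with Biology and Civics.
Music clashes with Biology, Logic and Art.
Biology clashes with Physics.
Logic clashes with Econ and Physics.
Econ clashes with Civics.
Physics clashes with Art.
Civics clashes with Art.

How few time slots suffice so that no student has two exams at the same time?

The cycle Art-Physics-Logic-Econ-Civics-Art has odd length 5, so it cannot be 2-colored; at least 3 time slots are needed.
3 time slots suffice: time slot 1 → {Biology, Logic, Civics}; time slot 2 → {History, Music, Econ, Physics}; time slot 3 → {Art}. Each listed conflict is separated.

3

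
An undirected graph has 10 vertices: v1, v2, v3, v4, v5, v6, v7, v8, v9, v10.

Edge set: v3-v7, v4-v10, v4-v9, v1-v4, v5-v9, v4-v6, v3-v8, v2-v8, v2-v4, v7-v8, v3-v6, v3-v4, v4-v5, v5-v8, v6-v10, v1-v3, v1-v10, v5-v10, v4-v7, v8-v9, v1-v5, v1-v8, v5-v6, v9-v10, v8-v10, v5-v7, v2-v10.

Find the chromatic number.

4

v4, v5, v9, v10 are pairwise adjacent (a clique of size 4), so at least 4 colors are needed.
One proper 4-coloring: v1=4, v2=3, v3=2, v4=1, v5=3, v6=4, v7=4, v8=1, v9=4, v10=2. Each edge has distinct colors on its endpoints.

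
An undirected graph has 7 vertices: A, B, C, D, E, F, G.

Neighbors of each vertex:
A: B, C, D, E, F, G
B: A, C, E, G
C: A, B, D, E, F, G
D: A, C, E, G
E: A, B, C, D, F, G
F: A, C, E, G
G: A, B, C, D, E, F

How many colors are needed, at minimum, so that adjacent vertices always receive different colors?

5

A, C, D, E, G are mutually adjacent (a clique of size 5), so at least 5 colors are needed.
5 colors suffice: color red → {A}; color blue → {E}; color green → {C}; color yellow → {G}; color purple → {B, D, F}. Each edge has distinct colors on its endpoints.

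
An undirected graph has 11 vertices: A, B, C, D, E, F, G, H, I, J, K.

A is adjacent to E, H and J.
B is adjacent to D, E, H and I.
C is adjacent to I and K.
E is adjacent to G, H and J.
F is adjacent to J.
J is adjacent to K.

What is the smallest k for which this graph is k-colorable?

3

A, E, J are pairwise adjacent, so at least 3 colors are needed.
3 colors suffice: color 1 → {D, E, F, I, K}; color 2 → {C, G, H, J}; color 3 → {A, B}. Each edge has distinct colors on its endpoints.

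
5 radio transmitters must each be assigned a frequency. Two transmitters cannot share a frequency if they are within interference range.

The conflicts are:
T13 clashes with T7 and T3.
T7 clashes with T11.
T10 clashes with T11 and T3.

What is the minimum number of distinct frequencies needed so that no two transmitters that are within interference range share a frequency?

The cycle T11-T7-T13-T3-T10-T11 has odd length 5, so it cannot be 2-colored; at least 3 frequencies are needed.
3 frequencies suffice: frequency 1 → {T13, T10}; frequency 2 → {T7, T3}; frequency 3 → {T11}. Every pair that conflicts lands in different frequencies.

3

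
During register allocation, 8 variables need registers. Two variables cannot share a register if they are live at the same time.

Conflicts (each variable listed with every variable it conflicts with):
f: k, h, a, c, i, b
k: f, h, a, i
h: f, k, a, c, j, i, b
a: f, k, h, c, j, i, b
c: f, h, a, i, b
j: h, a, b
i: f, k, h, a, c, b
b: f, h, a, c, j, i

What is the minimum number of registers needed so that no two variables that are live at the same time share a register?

f, h, a, c, i, b pairwise conflict, so at least 6 registers are needed.
6 registers suffice: register 1 → {a}; register 2 → {h}; register 3 → {k, b}; register 4 → {f, j}; register 5 → {i}; register 6 → {c}. Each listed conflict is separated.

6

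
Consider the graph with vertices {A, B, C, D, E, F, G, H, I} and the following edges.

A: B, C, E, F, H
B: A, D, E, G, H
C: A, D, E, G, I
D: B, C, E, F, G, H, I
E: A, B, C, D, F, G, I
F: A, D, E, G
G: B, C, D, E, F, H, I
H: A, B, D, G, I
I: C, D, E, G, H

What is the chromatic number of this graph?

C, D, E, G, I are pairwise adjacent (a clique of size 5), so at least 5 colors are needed.
5 colors suffice: color 1 → {A, G}; color 2 → {E, H}; color 3 → {D}; color 4 → {B, C, F}; color 5 → {I}. Every edge joins two different colors.

5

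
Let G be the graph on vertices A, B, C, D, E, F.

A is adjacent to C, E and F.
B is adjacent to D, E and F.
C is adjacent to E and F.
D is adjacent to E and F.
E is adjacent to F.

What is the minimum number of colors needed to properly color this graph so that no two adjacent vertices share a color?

B, D, E, F are mutually adjacent (a clique of size 4), so at least 4 colors are needed.
A valid assignment using 4 colors: A=4, B=3, C=3, D=4, E=2, F=1. Each edge has distinct colors on its endpoints.

4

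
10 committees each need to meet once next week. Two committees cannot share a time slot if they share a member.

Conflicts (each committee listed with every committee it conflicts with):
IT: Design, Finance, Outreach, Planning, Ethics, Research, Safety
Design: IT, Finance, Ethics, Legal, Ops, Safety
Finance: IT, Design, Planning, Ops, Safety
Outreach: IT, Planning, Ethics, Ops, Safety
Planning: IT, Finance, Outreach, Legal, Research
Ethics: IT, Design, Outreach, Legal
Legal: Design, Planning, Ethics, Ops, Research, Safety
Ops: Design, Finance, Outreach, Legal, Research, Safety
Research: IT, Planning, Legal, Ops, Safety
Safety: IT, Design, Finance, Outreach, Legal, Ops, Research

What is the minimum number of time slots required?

4

Design, Legal, Ops, Safety are mutually in conflict, so at least 4 time slots are needed.
4 time slots suffice: time slot 1 → {Planning, Ethics, Safety}; time slot 2 → {IT, Ops}; time slot 3 → {Finance, Outreach, Legal}; time slot 4 → {Design, Research}. Every pair that conflicts lands in different time slots.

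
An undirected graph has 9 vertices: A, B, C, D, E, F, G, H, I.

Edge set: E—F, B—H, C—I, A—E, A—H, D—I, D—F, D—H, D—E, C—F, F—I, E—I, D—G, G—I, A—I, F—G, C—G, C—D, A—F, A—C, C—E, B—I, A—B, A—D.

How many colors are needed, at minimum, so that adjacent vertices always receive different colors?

6

A, C, D, E, F, I are pairwise adjacent (a clique of size 6), so at least 6 colors are needed.
6 colors suffice: color 1 → {B, D}; color 2 → {A, G}; color 3 → {H, I}; color 4 → {C}; color 5 → {F}; color 6 → {E}. Each edge has distinct colors on its endpoints.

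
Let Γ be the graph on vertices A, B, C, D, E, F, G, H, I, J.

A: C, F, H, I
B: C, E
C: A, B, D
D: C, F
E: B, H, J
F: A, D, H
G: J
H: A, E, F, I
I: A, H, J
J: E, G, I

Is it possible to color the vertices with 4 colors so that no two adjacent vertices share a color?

The chromatic number is 3. A, H, I are mutually adjacent, so at least 3 colors are needed.
3 colors suffice: A=1, B=1, C=2, D=1, E=3, F=3, G=2, H=2, I=3, J=1.
Since 4 ≥ 3, a proper 4-coloring certainly exists.

Yes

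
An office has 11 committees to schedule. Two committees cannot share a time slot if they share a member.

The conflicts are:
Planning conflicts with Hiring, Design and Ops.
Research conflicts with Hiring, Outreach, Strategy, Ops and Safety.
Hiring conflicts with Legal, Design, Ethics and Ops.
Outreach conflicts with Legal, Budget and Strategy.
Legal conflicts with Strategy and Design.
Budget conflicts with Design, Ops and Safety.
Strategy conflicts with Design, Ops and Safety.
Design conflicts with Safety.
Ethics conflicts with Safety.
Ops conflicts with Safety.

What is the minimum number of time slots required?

4

Research, Strategy, Ops, Safety pairwise conflict, so at least 4 time slots are needed.
4 time slots suffice: Planning=3, Research=4, Hiring=1, Outreach=1, Legal=4, Budget=3, Strategy=3, Design=2, Ethics=2, Ops=2, Safety=1. Each listed conflict is separated.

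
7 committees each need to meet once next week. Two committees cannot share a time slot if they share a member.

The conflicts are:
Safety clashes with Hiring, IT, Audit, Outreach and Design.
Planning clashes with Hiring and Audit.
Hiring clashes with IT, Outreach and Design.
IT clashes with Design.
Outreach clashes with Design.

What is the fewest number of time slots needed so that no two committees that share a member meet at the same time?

Safety, Hiring, IT, Design pairwise conflict, so at least 4 time slots are needed.
4 time slots suffice: Safety=1, Planning=1, Hiring=2, IT=4, Audit=2, Outreach=4, Design=3. No two conflicting committees share a time slot.

4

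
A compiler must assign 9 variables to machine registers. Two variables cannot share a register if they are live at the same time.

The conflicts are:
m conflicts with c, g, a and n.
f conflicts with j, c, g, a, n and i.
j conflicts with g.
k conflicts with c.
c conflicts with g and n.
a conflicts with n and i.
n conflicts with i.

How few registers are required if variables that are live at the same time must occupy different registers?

f, a, n, i all conflict with each other, so at least 4 registers are needed.
4 registers suffice: register 1 → {m, f, k}; register 2 → {g, n}; register 3 → {j, c, a}; register 4 → {i}. Every pair that conflicts lands in different registers.

4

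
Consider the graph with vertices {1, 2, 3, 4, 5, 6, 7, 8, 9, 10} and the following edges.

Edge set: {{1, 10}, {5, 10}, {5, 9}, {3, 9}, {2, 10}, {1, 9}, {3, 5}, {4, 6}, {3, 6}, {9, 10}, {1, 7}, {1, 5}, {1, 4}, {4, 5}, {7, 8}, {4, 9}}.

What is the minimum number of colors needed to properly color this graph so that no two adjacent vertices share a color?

4

1, 4, 5, 9 form a clique, so at least 4 colors are needed.
4 colors suffice: 1=green, 2=red, 3=green, 4=yellow, 5=red, 6=red, 7=red, 8=blue, 9=blue, 10=yellow. Each edge has distinct colors on its endpoints.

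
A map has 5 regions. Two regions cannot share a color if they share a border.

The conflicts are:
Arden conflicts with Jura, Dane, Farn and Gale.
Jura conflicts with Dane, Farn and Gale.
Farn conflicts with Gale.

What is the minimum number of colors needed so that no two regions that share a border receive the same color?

Arden, Jura, Farn, Gale are mutually in conflict, so at least 4 colors are needed.
One proper 4-coloring: Arden=2, Jura=1, Dane=3, Farn=3, Gale=4. Every pair that conflicts lands in different colors.

4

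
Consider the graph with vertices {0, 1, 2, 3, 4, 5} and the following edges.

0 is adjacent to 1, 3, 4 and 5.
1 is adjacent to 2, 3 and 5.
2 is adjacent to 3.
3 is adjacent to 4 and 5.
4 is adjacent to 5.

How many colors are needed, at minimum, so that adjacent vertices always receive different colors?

0, 3, 4, 5 are pairwise adjacent (a clique of size 4), so at least 4 colors are needed.
4 colors suffice: color red → {3}; color blue → {0, 2}; color green → {1, 4}; color yellow → {5}. Every edge joins two different colors.

4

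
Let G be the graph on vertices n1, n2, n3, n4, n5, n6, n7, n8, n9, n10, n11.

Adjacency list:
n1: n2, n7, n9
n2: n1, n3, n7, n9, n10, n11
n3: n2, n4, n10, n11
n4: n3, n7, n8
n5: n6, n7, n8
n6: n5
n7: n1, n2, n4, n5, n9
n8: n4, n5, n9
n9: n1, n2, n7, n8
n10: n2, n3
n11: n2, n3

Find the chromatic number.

4

n1, n2, n7, n9 form a clique, so at least 4 colors are needed.
4 colors suffice: color 1 → {n2, n6, n8}; color 2 → {n3, n7}; color 3 → {n4, n5, n9, n10, n11}; color 4 → {n1}. Every edge joins two different colors.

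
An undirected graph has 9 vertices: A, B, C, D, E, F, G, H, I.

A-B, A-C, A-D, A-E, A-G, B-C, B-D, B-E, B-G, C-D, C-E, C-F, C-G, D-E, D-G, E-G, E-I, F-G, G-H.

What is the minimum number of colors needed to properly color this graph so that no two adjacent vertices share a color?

6

A, B, C, D, E, G are pairwise adjacent (a clique of size 6), so at least 6 colors are needed.
A valid assignment using 6 colors: A=6, B=4, C=3, D=5, E=2, F=2, G=1, H=2, I=1. No two adjacent vertices share a color.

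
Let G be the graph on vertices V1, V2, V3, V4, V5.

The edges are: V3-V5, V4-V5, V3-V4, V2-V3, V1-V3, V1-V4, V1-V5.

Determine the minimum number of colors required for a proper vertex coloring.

4

V1, V3, V4, V5 form a clique, so at least 4 colors are needed.
One proper 4-coloring: V1=B, V2=B, V3=R, V4=Y, V5=G. Every edge joins two different colors.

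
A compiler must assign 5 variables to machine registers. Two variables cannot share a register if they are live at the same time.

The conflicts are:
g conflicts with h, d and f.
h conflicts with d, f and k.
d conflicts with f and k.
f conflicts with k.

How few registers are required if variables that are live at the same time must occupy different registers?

g, h, d, f all conflict with each other, so at least 4 registers are needed.
4 registers suffice: register 1 → {f}; register 2 → {h}; register 3 → {d}; register 4 → {g, k}. No two conflicting variables share a register.

4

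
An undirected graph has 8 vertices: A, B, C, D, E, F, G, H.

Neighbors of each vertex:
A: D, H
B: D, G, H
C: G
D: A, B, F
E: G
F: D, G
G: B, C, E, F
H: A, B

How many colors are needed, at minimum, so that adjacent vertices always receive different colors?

A and H are adjacent, so at least 2 colors are needed.
2 colors suffice: A=2, B=2, C=2, D=1, E=2, F=2, G=1, H=1. Each edge has distinct colors on its endpoints.

2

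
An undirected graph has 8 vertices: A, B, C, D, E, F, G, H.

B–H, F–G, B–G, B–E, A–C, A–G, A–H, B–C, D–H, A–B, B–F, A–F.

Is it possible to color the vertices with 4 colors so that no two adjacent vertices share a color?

The chromatic number is 4. A, B, F, G form a clique, so at least 4 colors are needed.
4 colors suffice: A=blue, B=red, C=green, D=red, E=blue, F=green, G=yellow, H=green.
That is already a proper 4-coloring.

Yes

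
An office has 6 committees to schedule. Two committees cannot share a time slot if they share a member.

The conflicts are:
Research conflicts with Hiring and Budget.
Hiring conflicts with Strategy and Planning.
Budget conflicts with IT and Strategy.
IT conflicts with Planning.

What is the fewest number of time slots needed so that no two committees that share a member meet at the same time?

3

The cycle IT-Budget-Strategy-Hiring-Planning-IT has odd length 5, so it cannot be 2-colored; at least 3 time slots are needed.
3 time slots suffice: Research=2, Hiring=1, Budget=1, IT=2, Strategy=2, Planning=3. Each listed conflict is separated.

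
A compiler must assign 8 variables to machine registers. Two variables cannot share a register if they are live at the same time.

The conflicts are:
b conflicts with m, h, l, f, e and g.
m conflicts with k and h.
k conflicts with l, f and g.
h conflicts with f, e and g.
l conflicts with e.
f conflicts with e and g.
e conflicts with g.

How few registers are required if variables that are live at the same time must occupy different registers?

b, h, f, e, g are mutually in conflict, so at least 5 registers are needed.
Using 5 registers: b=1, m=3, k=1, h=2, l=2, f=5, e=3, g=4. No two conflicting variables share a register.

5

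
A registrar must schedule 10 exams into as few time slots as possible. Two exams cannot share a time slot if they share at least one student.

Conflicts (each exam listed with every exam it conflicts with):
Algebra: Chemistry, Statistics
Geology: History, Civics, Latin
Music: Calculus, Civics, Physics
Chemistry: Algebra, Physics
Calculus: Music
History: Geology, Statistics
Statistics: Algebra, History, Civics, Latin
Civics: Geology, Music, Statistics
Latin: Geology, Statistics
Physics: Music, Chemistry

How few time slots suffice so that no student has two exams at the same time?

2

Algebra and Statistics conflict, so at least 2 time slots are needed.
2 time slots suffice: Algebra=2, Geology=1, Music=1, Chemistry=1, Calculus=2, History=2, Statistics=1, Civics=2, Latin=2, Physics=2. Every pair that conflicts lands in different time slots.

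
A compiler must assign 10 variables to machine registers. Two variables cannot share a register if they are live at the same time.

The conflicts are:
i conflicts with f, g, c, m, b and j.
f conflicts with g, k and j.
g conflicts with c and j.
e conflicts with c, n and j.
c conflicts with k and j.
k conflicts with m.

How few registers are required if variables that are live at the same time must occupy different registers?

4

i, f, g, j pairwise conflict, so at least 4 registers are needed.
4 registers suffice: i=1, f=3, g=4, e=1, c=3, k=1, m=2, n=2, b=2, j=2. Each listed conflict is separated.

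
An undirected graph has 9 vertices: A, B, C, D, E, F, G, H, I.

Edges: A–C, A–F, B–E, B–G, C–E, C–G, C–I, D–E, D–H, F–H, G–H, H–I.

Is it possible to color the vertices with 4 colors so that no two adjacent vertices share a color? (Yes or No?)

The chromatic number is 3. The cycle B-E-D-H-G-B has odd length 5, so it cannot be 2-colored; at least 3 colors are needed.
3 colors suffice: color 1 → {B, C, H}; color 2 → {E, F, G, I}; color 3 → {A, D}.
Since 4 ≥ 3, a proper 4-coloring certainly exists.

Yes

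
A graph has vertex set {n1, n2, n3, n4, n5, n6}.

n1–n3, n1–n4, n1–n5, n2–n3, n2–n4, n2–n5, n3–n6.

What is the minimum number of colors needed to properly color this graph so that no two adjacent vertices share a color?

2

n2 and n5 are adjacent, so at least 2 colors are needed.
2 colors suffice: n1=1, n2=1, n3=2, n4=2, n5=2, n6=1. Every edge joins two different colors.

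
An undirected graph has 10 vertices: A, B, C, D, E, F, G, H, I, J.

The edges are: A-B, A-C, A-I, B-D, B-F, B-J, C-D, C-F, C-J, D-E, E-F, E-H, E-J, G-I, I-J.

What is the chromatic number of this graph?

D and E are adjacent, so at least 2 colors are needed.
2 colors suffice: color red → {B, C, E, I}; color blue → {A, D, F, G, H, J}. No two adjacent vertices share a color.

2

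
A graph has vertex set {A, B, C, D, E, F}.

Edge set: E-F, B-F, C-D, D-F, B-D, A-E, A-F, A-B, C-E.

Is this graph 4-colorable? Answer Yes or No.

The chromatic number is 3. B, D, F form a triangle, so at least 3 colors are needed.
A valid assignment using 3 colors: A=3, B=2, C=1, D=3, E=2, F=1.
Since 4 ≥ 3, a proper 4-coloring certainly exists.

Yes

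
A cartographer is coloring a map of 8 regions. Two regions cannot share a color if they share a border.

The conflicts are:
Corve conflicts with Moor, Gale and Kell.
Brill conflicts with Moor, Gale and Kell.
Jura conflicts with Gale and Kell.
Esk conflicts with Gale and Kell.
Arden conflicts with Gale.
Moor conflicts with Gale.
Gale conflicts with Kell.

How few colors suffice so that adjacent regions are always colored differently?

3

Brill, Gale, Kell pairwise conflict, so at least 3 colors are needed.
3 colors suffice: color 1 → {Gale}; color 2 → {Arden, Moor, Kell}; color 3 → {Corve, Brill, Jura, Esk}. No two conflicting regions share a color.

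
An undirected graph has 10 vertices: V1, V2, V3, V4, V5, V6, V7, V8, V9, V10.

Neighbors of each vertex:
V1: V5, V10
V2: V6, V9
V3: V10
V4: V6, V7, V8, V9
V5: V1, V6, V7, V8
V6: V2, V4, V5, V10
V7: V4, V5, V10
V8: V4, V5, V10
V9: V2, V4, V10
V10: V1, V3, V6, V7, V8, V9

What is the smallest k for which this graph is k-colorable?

V3 and V10 are adjacent, so at least 2 colors are needed.
2 colors suffice: V1=blue, V2=red, V3=blue, V4=red, V5=red, V6=blue, V7=blue, V8=blue, V9=blue, V10=red. Each edge has distinct colors on its endpoints.

2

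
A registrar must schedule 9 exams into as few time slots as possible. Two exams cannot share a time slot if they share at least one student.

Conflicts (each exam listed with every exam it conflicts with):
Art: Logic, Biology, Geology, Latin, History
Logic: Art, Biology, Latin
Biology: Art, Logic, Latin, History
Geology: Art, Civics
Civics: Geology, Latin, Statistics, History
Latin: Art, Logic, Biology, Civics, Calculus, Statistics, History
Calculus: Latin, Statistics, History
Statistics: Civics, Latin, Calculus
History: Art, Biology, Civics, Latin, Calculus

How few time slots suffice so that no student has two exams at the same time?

Art, Biology, Latin, History all conflict with each other, so at least 4 time slots are needed.
4 time slots suffice: time slot 1 → {Geology, Latin}; time slot 2 → {Logic, Statistics, History}; time slot 3 → {Art, Civics, Calculus}; time slot 4 → {Biology}. Every pair that conflicts lands in different time slots.

4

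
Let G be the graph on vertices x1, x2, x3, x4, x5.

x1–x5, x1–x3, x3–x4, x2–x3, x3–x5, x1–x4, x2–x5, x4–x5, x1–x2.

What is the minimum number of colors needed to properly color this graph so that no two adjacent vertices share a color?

x1, x3, x4, x5 are pairwise adjacent (a clique of size 4), so at least 4 colors are needed.
4 colors suffice: color 1 → {x5}; color 2 → {x1}; color 3 → {x3}; color 4 → {x2, x4}. No two adjacent vertices share a color.

4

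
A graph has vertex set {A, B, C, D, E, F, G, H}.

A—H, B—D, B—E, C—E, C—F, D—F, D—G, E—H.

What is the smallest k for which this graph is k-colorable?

The cycle F-C-E-B-D-F has odd length 5, so it cannot be 2-colored; at least 3 colors are needed.
3 colors suffice: color 1 → {A, D, E}; color 2 → {B, C, G, H}; color 3 → {F}. Every edge joins two different colors.

3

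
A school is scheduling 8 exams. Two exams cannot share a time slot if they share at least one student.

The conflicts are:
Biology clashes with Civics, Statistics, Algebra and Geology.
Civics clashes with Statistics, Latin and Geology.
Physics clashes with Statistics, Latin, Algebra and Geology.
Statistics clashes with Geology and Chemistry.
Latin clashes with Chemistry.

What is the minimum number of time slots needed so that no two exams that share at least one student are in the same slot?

4

Biology, Civics, Statistics, Geology all conflict with each other, so at least 4 time slots are needed.
4 time slots suffice: Biology=3, Civics=4, Physics=3, Statistics=1, Latin=1, Algebra=1, Geology=2, Chemistry=2. Every pair that conflicts lands in different time slots.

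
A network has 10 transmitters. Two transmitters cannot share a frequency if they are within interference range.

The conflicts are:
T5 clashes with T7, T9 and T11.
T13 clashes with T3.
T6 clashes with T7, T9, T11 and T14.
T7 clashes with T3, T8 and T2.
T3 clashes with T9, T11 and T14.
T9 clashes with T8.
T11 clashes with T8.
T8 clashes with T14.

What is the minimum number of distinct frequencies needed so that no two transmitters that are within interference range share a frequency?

2

T3 and T11 conflict, so at least 2 frequencies are needed.
2 frequencies suffice: T5=1, T13=2, T6=1, T7=2, T3=1, T9=2, T11=2, T8=1, T14=2, T2=1. Every pair that conflicts lands in different frequencies.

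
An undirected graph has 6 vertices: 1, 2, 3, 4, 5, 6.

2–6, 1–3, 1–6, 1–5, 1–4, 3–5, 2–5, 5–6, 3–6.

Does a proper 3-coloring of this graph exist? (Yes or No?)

1, 3, 5, 6 are mutually adjacent (a clique of size 4), so at least 4 colors are needed.
So 3 colors are not enough.

No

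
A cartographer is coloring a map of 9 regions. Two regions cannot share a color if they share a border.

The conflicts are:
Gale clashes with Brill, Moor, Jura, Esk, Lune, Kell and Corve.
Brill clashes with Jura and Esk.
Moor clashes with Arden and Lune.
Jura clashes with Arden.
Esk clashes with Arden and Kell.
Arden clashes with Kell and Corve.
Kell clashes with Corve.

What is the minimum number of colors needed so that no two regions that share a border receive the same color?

3

Gale, Kell, Corve are mutually in conflict, so at least 3 colors are needed.
One proper 3-coloring: Gale=1, Brill=2, Moor=2, Jura=3, Esk=3, Arden=1, Lune=3, Kell=2, Corve=3. Every pair that conflicts lands in different colors.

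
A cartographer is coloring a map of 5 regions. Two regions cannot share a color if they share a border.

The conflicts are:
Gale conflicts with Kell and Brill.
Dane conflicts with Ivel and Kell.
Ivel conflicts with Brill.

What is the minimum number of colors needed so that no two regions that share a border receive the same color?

3

The cycle Dane-Kell-Gale-Brill-Ivel-Dane has odd length 5, so it cannot be 2-colored; at least 3 colors are needed.
One proper 3-coloring: Gale=1, Dane=1, Ivel=2, Kell=2, Brill=3. Every pair that conflicts lands in different colors.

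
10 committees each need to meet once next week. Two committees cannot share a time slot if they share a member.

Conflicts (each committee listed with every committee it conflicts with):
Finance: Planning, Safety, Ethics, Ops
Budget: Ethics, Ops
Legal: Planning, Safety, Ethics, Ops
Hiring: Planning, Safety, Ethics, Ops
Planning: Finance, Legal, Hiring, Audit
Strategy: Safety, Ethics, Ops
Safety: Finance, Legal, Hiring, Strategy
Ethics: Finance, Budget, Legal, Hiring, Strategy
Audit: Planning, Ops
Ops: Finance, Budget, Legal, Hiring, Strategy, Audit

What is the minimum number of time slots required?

Finance and Planning conflict, so at least 2 time slots are needed.
2 time slots suffice: time slot 1 → {Planning, Safety, Ethics, Ops}; time slot 2 → {Finance, Budget, Legal, Hiring, Strategy, Audit}. Every pair that conflicts lands in different time slots.

2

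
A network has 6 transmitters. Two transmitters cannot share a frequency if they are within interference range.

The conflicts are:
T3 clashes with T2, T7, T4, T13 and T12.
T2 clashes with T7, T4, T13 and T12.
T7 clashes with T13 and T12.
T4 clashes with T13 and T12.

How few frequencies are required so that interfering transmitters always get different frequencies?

T3, T2, T4, T13 all conflict with each other, so at least 4 frequencies are needed.
Using 4 frequencies: T3=1, T2=2, T7=4, T4=4, T13=3, T12=3. No two conflicting transmitters share a frequency.

4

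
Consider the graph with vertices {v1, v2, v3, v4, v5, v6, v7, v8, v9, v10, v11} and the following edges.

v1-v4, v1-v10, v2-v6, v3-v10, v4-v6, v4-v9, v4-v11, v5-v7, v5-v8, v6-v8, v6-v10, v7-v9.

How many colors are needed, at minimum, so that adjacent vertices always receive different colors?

2

v1 and v10 are adjacent, so at least 2 colors are needed.
2 colors suffice: v1=1, v2=2, v3=1, v4=2, v5=1, v6=1, v7=2, v8=2, v9=1, v10=2, v11=1. Each edge has distinct colors on its endpoints.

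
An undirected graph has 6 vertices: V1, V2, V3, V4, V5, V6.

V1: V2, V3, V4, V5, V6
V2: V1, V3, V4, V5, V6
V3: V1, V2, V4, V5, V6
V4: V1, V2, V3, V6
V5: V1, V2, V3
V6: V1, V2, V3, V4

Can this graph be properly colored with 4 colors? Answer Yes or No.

V1, V2, V3, V4, V6 are pairwise adjacent (a clique of size 5), so at least 5 colors are needed.
So 4 colors are not enough.

No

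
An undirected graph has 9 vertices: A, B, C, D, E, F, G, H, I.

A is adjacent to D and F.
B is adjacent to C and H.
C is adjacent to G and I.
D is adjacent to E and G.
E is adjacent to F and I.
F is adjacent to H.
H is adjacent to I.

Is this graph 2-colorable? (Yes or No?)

No

The cycle E-I-C-G-D-E has odd length 5, so it cannot be 2-colored; at least 3 colors are needed.
So 2 colors are not enough.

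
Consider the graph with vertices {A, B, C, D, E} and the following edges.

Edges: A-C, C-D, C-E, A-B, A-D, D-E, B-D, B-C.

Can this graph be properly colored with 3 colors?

A, B, C, D form a clique, so at least 4 colors are needed.
So 3 colors are not enough.

No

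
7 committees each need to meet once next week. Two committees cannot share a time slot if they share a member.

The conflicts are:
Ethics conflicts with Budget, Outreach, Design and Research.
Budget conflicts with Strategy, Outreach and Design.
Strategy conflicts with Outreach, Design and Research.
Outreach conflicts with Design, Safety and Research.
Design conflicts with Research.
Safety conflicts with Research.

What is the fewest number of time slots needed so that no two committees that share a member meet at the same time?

Strategy, Outreach, Design, Research pairwise conflict, so at least 4 time slots are needed.
4 time slots suffice: time slot 1 → {Outreach}; time slot 2 → {Budget, Research}; time slot 3 → {Design, Safety}; time slot 4 → {Ethics, Strategy}. Each listed conflict is separated.

4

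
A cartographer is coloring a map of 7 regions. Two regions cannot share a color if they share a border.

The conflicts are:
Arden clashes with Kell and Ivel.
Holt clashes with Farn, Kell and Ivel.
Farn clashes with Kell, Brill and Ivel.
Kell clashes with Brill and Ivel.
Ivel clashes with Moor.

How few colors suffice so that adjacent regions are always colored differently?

4

Holt, Farn, Kell, Ivel all conflict with each other, so at least 4 colors are needed.
One proper 4-coloring: Arden=3, Holt=4, Farn=3, Kell=2, Brill=1, Ivel=1, Moor=2. Every pair that conflicts lands in different colors.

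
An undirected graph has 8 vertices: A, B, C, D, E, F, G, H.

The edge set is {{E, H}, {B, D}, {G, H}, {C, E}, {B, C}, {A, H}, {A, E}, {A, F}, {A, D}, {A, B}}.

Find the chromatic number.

3

A, E, H are mutually adjacent, so at least 3 colors are needed.
One proper 3-coloring: A=1, B=2, C=1, D=3, E=3, F=2, G=1, H=2. Each edge has distinct colors on its endpoints.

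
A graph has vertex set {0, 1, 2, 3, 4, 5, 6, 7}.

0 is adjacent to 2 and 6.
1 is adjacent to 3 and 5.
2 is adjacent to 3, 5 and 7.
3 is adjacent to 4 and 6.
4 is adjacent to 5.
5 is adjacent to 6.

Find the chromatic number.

0 and 6 are adjacent, so at least 2 colors are needed.
One proper 2-coloring: 0=a, 1=b, 2=b, 3=a, 4=b, 5=a, 6=b, 7=a. Every edge joins two different colors.

2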